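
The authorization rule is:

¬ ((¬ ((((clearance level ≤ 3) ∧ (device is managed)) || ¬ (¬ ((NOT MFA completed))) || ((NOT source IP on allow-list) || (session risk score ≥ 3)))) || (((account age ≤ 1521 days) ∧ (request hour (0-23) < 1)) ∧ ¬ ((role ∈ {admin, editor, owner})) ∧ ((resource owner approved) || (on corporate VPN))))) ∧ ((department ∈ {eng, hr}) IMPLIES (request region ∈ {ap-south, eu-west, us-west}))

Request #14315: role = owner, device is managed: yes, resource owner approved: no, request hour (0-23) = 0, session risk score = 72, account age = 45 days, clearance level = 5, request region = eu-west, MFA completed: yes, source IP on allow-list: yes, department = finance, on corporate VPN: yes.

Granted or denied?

Granted

Atomic conditions:
  clearance level ≤ 3: 5 ≤ 3 is false
  device is managed: yes → true
  NOT MFA completed: yes → false
  NOT source IP on allow-list: yes → false
  session risk score ≥ 3: 72 ≥ 3 is true
  account age ≤ 1521 days: 45 ≤ 1521 is true
  request hour (0-23) < 1: 0 < 1 is true
  role ∈ {admin, editor, owner}: owner is in the set → true
  resource owner approved: no → false
  on corporate VPN: yes → true
  department ∈ {eng, hr}: finance is not in the set → false
  request region ∈ {ap-south, eu-west, us-west}: eu-west is in the set → true
Combine:
[1.1.1.1.1] false AND true = false
[1.1.1.1.2.1] NOT false = true
[1.1.1.1.2] NOT true = false
[1.1.1.1.3] false OR true = true
[1.1.1.1] false OR false OR true = true
[1.1.1] NOT true = false
[1.1.2.1] true AND true = true
[1.1.2.2] NOT true = false
[1.1.2.3] false OR true = true
[1.1.2] true AND false AND true = false
[1.1] false OR false = false
[1] NOT false = true
[2] false → true (antecedent false ⇒ implication holds) = true
[root] true AND true = true
Overall: true → granted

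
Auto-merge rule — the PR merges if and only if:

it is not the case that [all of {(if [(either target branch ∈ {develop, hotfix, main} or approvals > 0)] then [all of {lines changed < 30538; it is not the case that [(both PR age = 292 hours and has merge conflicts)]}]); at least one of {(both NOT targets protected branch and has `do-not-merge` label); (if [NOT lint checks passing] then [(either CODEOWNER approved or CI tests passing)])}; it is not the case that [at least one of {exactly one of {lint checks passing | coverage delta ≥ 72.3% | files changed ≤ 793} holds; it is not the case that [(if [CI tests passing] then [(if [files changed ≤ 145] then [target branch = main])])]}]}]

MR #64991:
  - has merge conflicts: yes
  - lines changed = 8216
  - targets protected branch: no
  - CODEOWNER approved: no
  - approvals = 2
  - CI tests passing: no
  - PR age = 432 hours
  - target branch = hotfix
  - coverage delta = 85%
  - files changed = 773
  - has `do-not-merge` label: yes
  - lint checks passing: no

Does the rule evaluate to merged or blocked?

Atomic conditions:
  target branch ∈ {develop, hotfix, main}: hotfix is in the set → true
  approvals > 0: 2 > 0 is true
  lines changed < 30538: 8216 < 30538 is true
  PR age = 292 hours: 432 == 292 is false
  has merge conflicts: yes → true
  NOT targets protected branch: no → true
  has `do-not-merge` label: yes → true
  NOT lint checks passing: no → true
  CODEOWNER approved: no → false
  CI tests passing: no → false
  lint checks passing: no → false
  coverage delta ≥ 72.3%: 85 ≥ 72.3 is true
  files changed ≤ 793: 773 ≤ 793 is true
  files changed ≤ 145: 773 ≤ 145 is false
  target branch = main: hotfix == main is false
Combine:
[1.1.1] true OR true = true
[1.1.2.2.1] false AND true = false
[1.1.2.2] NOT false = true
[1.1.2] true AND true = true
[1.1] true → true = true
[1.2.1] true AND true = true
[1.2.2.2] false OR false = false
[1.2.2] true → false = false
[1.2] true OR false = true
[1.3.1.1] exactly-one(false, true, true) = false
[1.3.1.2.1.2] false → false (antecedent false ⇒ implication holds) = true
[1.3.1.2.1] false → true (antecedent false ⇒ implication holds) = true
[1.3.1.2] NOT true = false
[1.3.1] false OR false = false
[1.3] NOT false = true
[1] true AND true AND true = true
[root] NOT true = false
Overall: false → blocked

Blocked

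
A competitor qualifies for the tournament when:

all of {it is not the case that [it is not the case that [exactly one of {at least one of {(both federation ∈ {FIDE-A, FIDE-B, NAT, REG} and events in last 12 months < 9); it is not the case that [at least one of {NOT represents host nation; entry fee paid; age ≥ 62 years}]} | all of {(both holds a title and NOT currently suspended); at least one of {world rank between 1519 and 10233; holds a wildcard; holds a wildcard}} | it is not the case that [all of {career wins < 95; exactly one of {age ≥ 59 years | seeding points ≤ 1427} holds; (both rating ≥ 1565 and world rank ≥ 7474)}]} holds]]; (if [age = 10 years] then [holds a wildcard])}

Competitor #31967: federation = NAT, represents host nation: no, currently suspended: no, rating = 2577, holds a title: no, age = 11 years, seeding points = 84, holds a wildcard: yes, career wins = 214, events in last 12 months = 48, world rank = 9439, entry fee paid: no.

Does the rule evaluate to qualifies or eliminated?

Qualifies

Atomic conditions:
  federation ∈ {FIDE-A, FIDE-B, NAT, REG}: NAT is in the set → true
  events in last 12 months < 9: 48 < 9 is false
  NOT represents host nation: no → true
  entry fee paid: no → false
  age ≥ 62 years: 11 ≥ 62 is false
  holds a title: no → false
  NOT currently suspended: no → true
  world rank between 1519 and 10233: 9439 in [1519, 10233] is true
  holds a wildcard: yes → true
  career wins < 95: 214 < 95 is false
  age ≥ 59 years: 11 ≥ 59 is false
  seeding points ≤ 1427: 84 ≤ 1427 is true
  rating ≥ 1565: 2577 ≥ 1565 is true
  world rank ≥ 7474: 9439 ≥ 7474 is true
  age = 10 years: 11 == 10 is false
Combine:
[1.1.1.1.1] true AND false = false
[1.1.1.1.2.1] true OR false OR false = true
[1.1.1.1.2] NOT true = false
[1.1.1.1] false OR false = false
[1.1.1.2.1] false AND true = false
[1.1.1.2.2] true OR true OR true = true
[1.1.1.2] false AND true = false
[1.1.1.3.1.2] exactly-one(false, true) = true
[1.1.1.3.1.3] true AND true = true
[1.1.1.3.1] false AND true AND true = false
[1.1.1.3] NOT false = true
[1.1.1] exactly-one(false, false, true) = true
[1.1] NOT true = false
[1] NOT false = true
[2] false → true (antecedent false ⇒ implication holds) = true
[root] true AND true = true
Overall: true → qualifies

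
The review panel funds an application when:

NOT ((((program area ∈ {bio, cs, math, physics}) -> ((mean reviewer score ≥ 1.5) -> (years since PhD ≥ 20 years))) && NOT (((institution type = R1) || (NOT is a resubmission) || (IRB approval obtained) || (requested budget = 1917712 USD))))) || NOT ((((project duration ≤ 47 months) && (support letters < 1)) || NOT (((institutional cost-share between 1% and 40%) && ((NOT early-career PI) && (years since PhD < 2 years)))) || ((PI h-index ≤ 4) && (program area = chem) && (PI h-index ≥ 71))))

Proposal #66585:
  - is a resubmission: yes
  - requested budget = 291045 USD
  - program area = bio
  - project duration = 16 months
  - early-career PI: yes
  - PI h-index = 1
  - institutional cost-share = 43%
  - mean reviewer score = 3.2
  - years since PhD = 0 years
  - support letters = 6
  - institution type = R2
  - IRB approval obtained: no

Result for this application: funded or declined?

Funded

Atomic conditions:
  program area ∈ {bio, cs, math, physics}: bio is in the set → true
  mean reviewer score ≥ 1.5: 3.2 ≥ 1.5 is true
  years since PhD ≥ 20 years: 0 ≥ 20 is false
  institution type = R1: R2 == R1 is false
  NOT is a resubmission: yes → false
  IRB approval obtained: no → false
  requested budget = 1917712 USD: 291045 == 1917712 is false
  project duration ≤ 47 months: 16 ≤ 47 is true
  support letters < 1: 6 < 1 is false
  institutional cost-share between 1% and 40%: 43 in [1, 40] is false
  NOT early-career PI: yes → false
  years since PhD < 2 years: 0 < 2 is true
  PI h-index ≤ 4: 1 ≤ 4 is true
  program area = chem: bio == chem is false
  PI h-index ≥ 71: 1 ≥ 71 is false
Combine:
[1.1.1.2] true → false = false
[1.1.1] true → false = false
[1.1.2.1] false OR false OR false OR false = false
[1.1.2] NOT false = true
[1.1] false AND true = false
[1] NOT false = true
[2.1.1] true AND false = false
[2.1.2.1.2] false AND true = false
[2.1.2.1] false AND false = false
[2.1.2] NOT false = true
[2.1.3] true AND false AND false = false
[2.1] false OR true OR false = true
[2] NOT true = false
[root] true OR false = true
Overall: true → funded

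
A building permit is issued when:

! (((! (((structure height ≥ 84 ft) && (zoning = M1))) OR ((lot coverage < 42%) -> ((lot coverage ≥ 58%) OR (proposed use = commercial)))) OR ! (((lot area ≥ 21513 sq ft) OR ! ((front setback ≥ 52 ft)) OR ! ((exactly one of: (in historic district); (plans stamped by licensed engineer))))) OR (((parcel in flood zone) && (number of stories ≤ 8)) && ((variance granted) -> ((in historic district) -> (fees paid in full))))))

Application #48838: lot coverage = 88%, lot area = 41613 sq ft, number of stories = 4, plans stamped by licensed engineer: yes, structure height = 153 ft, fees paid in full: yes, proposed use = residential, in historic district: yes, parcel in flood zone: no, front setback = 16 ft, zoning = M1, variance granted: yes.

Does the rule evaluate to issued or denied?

Denied

Atomic conditions:
  structure height ≥ 84 ft: 153 ≥ 84 is true
  zoning = M1: M1 == M1 is true
  lot coverage < 42%: 88 < 42 is false
  lot coverage ≥ 58%: 88 ≥ 58 is true
  proposed use = commercial: residential == commercial is false
  lot area ≥ 21513 sq ft: 41613 ≥ 21513 is true
  front setback ≥ 52 ft: 16 ≥ 52 is false
  in historic district: yes → true
  plans stamped by licensed engineer: yes → true
  parcel in flood zone: no → false
  number of stories ≤ 8: 4 ≤ 8 is true
  variance granted: yes → true
  fees paid in full: yes → true
Combine:
[1.1.1.1] true AND true = true
[1.1.1] NOT true = false
[1.1.2.2] true OR false = true
[1.1.2] false → true (antecedent false ⇒ implication holds) = true
[1.1] false OR true = true
[1.2.1.2] NOT false = true
[1.2.1.3.1] exactly-one(true, true) = false
[1.2.1.3] NOT false = true
[1.2.1] true OR true OR true = true
[1.2] NOT true = false
[1.3.1] false AND true = false
[1.3.2.2] true → true = true
[1.3.2] true → true = true
[1.3] false AND true = false
[1] true OR false OR false = true
[root] NOT true = false
Overall: false → denied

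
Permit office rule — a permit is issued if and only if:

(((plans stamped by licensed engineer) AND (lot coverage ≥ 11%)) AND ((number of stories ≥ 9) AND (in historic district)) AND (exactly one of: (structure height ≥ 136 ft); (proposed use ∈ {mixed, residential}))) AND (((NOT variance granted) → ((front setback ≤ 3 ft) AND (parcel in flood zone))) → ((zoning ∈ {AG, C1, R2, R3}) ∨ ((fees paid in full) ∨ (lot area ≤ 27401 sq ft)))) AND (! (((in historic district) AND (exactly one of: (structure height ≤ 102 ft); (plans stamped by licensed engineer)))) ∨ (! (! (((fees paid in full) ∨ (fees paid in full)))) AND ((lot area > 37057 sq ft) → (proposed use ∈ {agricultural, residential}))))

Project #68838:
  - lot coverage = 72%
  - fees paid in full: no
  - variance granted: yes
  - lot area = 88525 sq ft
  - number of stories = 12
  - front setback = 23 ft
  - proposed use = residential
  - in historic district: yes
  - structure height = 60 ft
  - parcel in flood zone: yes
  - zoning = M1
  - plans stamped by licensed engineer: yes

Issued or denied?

Atomic conditions:
  plans stamped by licensed engineer: yes → true
  lot coverage ≥ 11%: 72 ≥ 11 is true
  number of stories ≥ 9: 12 ≥ 9 is true
  in historic district: yes → true
  structure height ≥ 136 ft: 60 ≥ 136 is false
  proposed use ∈ {mixed, residential}: residential is in the set → true
  NOT variance granted: yes → false
  front setback ≤ 3 ft: 23 ≤ 3 is false
  parcel in flood zone: yes → true
  zoning ∈ {AG, C1, R2, R3}: M1 is not in the set → false
  fees paid in full: no → false
  lot area ≤ 27401 sq ft: 88525 ≤ 27401 is false
  structure height ≤ 102 ft: 60 ≤ 102 is true
  lot area > 37057 sq ft: 88525 > 37057 is true
  proposed use ∈ {agricultural, residential}: residential is in the set → true
Combine:
[1.1] true AND true = true
[1.2] true AND true = true
[1.3] exactly-one(false, true) = true
[1] true AND true AND true = true
[2.1.2] false AND true = false
[2.1] false → false (antecedent false ⇒ implication holds) = true
[2.2.2] false OR false = false
[2.2] false OR false = false
[2] true → false = false
[3.1.1.2] exactly-one(true, true) = false
[3.1.1] true AND false = false
[3.1] NOT false = true
[3.2.1.1.1] false OR false = false
[3.2.1.1] NOT false = true
[3.2.1] NOT true = false
[3.2.2] true → true = true
[3.2] false AND true = false
[3] true OR false = true
[root] true AND false AND true = false
Overall: false → denied

Denied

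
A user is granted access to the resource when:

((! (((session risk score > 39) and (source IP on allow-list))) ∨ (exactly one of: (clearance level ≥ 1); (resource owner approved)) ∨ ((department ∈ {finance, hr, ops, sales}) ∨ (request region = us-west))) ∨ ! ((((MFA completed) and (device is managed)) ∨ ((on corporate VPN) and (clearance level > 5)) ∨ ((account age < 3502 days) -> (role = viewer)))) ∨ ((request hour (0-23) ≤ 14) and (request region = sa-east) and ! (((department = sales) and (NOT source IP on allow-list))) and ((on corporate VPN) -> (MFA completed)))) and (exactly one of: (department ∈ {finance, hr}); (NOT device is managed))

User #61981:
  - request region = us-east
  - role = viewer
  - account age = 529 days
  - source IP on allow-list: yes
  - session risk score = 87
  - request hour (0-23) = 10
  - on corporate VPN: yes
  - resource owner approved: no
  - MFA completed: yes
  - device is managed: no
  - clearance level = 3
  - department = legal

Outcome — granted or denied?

Atomic conditions:
  session risk score > 39: 87 > 39 is true
  source IP on allow-list: yes → true
  clearance level ≥ 1: 3 ≥ 1 is true
  resource owner approved: no → false
  department ∈ {finance, hr, ops, sales}: legal is not in the set → false
  request region = us-west: us-east == us-west is false
  MFA completed: yes → true
  device is managed: no → false
  on corporate VPN: yes → true
  clearance level > 5: 3 > 5 is false
  account age < 3502 days: 529 < 3502 is true
  role = viewer: viewer == viewer is true
  request hour (0-23) ≤ 14: 10 ≤ 14 is true
  request region = sa-east: us-east == sa-east is false
  department = sales: legal == sales is false
  NOT source IP on allow-list: yes → false
  department ∈ {finance, hr}: legal is not in the set → false
  NOT device is managed: no → true
Combine:
[1.1.1.1] true AND true = true
[1.1.1] NOT true = false
[1.1.2] exactly-one(true, false) = true
[1.1.3] false OR false = false
[1.1] false OR true OR false = true
[1.2.1.1] true AND false = false
[1.2.1.2] true AND false = false
[1.2.1.3] true → true = true
[1.2.1] false OR false OR true = true
[1.2] NOT true = false
[1.3.3.1] false AND false = false
[1.3.3] NOT false = true
[1.3.4] true → true = true
[1.3] true AND false AND true AND true = false
[1] true OR false OR false = true
[2] exactly-one(false, true) = true
[root] true AND true = true
Overall: true → granted

Granted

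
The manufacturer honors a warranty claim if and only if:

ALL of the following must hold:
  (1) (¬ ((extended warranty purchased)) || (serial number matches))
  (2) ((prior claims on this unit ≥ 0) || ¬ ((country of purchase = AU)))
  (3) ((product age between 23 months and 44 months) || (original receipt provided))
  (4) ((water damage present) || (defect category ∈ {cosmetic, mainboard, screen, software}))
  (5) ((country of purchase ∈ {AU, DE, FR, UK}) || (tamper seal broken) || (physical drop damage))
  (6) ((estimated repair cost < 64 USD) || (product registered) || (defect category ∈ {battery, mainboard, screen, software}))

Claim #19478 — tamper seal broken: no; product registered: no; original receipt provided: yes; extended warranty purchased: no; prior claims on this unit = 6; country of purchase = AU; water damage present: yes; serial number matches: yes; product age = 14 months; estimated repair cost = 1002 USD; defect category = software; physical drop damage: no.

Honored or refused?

Honored

Atomic conditions:
  extended warranty purchased: no → false
  serial number matches: yes → true
  prior claims on this unit ≥ 0: 6 ≥ 0 is true
  country of purchase = AU: AU == AU is true
  product age between 23 months and 44 months: 14 in [23, 44] is false
  original receipt provided: yes → true
  water damage present: yes → true
  defect category ∈ {cosmetic, mainboard, screen, software}: software is in the set → true
  country of purchase ∈ {AU, DE, FR, UK}: AU is in the set → true
  tamper seal broken: no → false
  physical drop damage: no → false
  estimated repair cost < 64 USD: 1002 < 64 is false
  product registered: no → false
  defect category ∈ {battery, mainboard, screen, software}: software is in the set → true
Combine:
[1.1] NOT false = true
[1] true OR true = true
[2.2] NOT true = false
[2] true OR false = true
[3] false OR true = true
[4] true OR true = true
[5] true OR false OR false = true
[6] false OR false OR true = true
[root] true AND true AND true AND true AND true AND true = true
Overall: true → honored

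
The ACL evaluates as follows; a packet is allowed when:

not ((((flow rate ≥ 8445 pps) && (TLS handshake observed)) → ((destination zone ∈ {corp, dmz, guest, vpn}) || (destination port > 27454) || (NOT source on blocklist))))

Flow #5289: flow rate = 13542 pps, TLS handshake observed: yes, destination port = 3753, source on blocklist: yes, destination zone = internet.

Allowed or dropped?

Atomic conditions:
  flow rate ≥ 8445 pps: 13542 ≥ 8445 is true
  TLS handshake observed: yes → true
  destination zone ∈ {corp, dmz, guest, vpn}: internet is not in the set → false
  destination port > 27454: 3753 > 27454 is false
  NOT source on blocklist: yes → false
Combine:
[1.1] true AND true = true
[1.2] false OR false OR false = false
[1] true → false = false
[root] NOT false = true
Overall: true → allowed

Allowed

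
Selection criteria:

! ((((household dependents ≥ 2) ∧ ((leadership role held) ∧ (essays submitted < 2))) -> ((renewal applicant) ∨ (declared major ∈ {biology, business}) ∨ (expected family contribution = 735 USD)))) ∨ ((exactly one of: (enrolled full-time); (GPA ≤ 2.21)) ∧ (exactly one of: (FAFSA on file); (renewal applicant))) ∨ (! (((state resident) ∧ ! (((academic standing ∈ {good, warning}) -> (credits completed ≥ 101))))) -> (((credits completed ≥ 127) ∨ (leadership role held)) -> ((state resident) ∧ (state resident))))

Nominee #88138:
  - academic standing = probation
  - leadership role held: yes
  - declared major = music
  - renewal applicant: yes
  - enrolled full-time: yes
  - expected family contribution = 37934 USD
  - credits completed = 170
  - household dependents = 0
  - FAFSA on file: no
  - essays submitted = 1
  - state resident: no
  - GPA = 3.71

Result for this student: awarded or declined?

Atomic conditions:
  household dependents ≥ 2: 0 ≥ 2 is false
  leadership role held: yes → true
  essays submitted < 2: 1 < 2 is true
  renewal applicant: yes → true
  declared major ∈ {biology, business}: music is not in the set → false
  expected family contribution = 735 USD: 37934 == 735 is false
  enrolled full-time: yes → true
  GPA ≤ 2.21: 3.71 ≤ 2.21 is false
  FAFSA on file: no → false
  state resident: no → false
  academic standing ∈ {good, warning}: probation is not in the set → false
  credits completed ≥ 101: 170 ≥ 101 is true
  credits completed ≥ 127: 170 ≥ 127 is true
Combine:
[1.1.1.2] true AND true = true
[1.1.1] false AND true = false
[1.1.2] true OR false OR false = true
[1.1] false → true (antecedent false ⇒ implication holds) = true
[1] NOT true = false
[2.1] exactly-one(true, false) = true
[2.2] exactly-one(false, true) = true
[2] true AND true = true
[3.1.1.2.1] false → true (antecedent false ⇒ implication holds) = true
[3.1.1.2] NOT true = false
[3.1.1] false AND false = false
[3.1] NOT false = true
[3.2.1] true OR true = true
[3.2.2] false AND false = false
[3.2] true → false = false
[3] true → false = false
[root] false OR true OR false = true
Overall: true → awarded

Awarded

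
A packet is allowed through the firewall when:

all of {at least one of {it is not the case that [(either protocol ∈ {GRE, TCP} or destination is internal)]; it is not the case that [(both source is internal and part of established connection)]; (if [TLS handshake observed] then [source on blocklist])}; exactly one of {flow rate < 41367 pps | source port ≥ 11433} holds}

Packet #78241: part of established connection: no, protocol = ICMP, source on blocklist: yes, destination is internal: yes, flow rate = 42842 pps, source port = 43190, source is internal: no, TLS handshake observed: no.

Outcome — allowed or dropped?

Allowed

Atomic conditions:
  protocol ∈ {GRE, TCP}: ICMP is not in the set → false
  destination is internal: yes → true
  source is internal: no → false
  part of established connection: no → false
  TLS handshake observed: no → false
  source on blocklist: yes → true
  flow rate < 41367 pps: 42842 < 41367 is false
  source port ≥ 11433: 43190 ≥ 11433 is true
Combine:
[1.1.1] false OR true = true
[1.1] NOT true = false
[1.2.1] false AND false = false
[1.2] NOT false = true
[1.3] false → true (antecedent false ⇒ implication holds) = true
[1] false OR true OR true = true
[2] exactly-one(false, true) = true
[root] true AND true = true
Overall: true → allowed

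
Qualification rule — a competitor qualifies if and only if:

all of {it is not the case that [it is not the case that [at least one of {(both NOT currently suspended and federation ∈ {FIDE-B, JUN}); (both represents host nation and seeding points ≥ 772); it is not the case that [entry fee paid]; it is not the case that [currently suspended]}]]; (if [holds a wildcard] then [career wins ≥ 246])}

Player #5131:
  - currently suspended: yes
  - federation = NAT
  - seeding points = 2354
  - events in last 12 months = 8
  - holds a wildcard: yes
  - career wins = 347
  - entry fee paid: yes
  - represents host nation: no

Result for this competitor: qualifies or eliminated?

Eliminated

Atomic conditions:
  NOT currently suspended: yes → false
  federation ∈ {FIDE-B, JUN}: NAT is not in the set → false
  represents host nation: no → false
  seeding points ≥ 772: 2354 ≥ 772 is true
  entry fee paid: yes → true
  currently suspended: yes → true
  holds a wildcard: yes → true
  career wins ≥ 246: 347 ≥ 246 is true
Combine:
[1.1.1.1] false AND false = false
[1.1.1.2] false AND true = false
[1.1.1.3] NOT true = false
[1.1.1.4] NOT true = false
[1.1.1] false OR false OR false OR false = false
[1.1] NOT false = true
[1] NOT true = false
[2] true → true = true
[root] false AND true = false
Overall: false → eliminated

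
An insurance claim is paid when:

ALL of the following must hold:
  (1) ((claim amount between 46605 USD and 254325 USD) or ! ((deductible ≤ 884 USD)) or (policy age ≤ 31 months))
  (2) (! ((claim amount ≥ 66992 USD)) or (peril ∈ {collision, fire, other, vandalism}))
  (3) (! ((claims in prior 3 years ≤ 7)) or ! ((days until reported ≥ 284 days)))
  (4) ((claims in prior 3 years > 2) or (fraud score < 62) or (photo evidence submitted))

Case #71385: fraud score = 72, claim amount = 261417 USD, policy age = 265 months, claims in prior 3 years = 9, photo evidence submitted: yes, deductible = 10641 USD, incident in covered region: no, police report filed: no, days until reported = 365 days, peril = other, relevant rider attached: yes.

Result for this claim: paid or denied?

Paid

Atomic conditions:
  claim amount between 46605 USD and 254325 USD: 261417 in [46605, 254325] is false
  deductible ≤ 884 USD: 10641 ≤ 884 is false
  policy age ≤ 31 months: 265 ≤ 31 is false
  claim amount ≥ 66992 USD: 261417 ≥ 66992 is true
  peril ∈ {collision, fire, other, vandalism}: other is in the set → true
  claims in prior 3 years ≤ 7: 9 ≤ 7 is false
  days until reported ≥ 284 days: 365 ≥ 284 is true
  claims in prior 3 years > 2: 9 > 2 is true
  fraud score < 62: 72 < 62 is false
  photo evidence submitted: yes → true
Combine:
[1.2] NOT false = true
[1] false OR true OR false = true
[2.1] NOT true = false
[2] false OR true = true
[3.1] NOT false = true
[3.2] NOT true = false
[3] true OR false = true
[4] true OR false OR true = true
[root] true AND true AND true AND true = true
Overall: true → paid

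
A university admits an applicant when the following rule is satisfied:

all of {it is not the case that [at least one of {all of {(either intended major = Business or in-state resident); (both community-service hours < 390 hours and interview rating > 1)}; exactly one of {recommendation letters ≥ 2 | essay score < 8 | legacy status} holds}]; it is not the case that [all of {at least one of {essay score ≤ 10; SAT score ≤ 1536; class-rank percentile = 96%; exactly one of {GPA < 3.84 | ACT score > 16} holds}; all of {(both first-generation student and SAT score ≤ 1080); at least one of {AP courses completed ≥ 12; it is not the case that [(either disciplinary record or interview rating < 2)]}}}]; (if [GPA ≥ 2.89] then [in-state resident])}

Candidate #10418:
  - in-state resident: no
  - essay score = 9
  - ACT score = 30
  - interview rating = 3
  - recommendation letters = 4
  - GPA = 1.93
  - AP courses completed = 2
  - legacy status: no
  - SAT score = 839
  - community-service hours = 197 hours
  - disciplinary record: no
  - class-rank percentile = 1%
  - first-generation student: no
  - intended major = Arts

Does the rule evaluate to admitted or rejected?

Atomic conditions:
  intended major = Business: Arts == Business is false
  in-state resident: no → false
  community-service hours < 390 hours: 197 < 390 is true
  interview rating > 1: 3 > 1 is true
  recommendation letters ≥ 2: 4 ≥ 2 is true
  essay score < 8: 9 < 8 is false
  legacy status: no → false
  essay score ≤ 10: 9 ≤ 10 is true
  SAT score ≤ 1536: 839 ≤ 1536 is true
  class-rank percentile = 96%: 1 == 96 is false
  GPA < 3.84: 1.93 < 3.84 is true
  ACT score > 16: 30 > 16 is true
  first-generation student: no → false
  SAT score ≤ 1080: 839 ≤ 1080 is true
  AP courses completed ≥ 12: 2 ≥ 12 is false
  disciplinary record: no → false
  interview rating < 2: 3 < 2 is false
  GPA ≥ 2.89: 1.93 ≥ 2.89 is false
Combine:
[1.1.1.1] false OR false = false
[1.1.1.2] true AND true = true
[1.1.1] false AND true = false
[1.1.2] exactly-one(true, false, false) = true
[1.1] false OR true = true
[1] NOT true = false
[2.1.1.4] exactly-one(true, true) = false
[2.1.1] true OR true OR false OR false = true
[2.1.2.1] false AND true = false
[2.1.2.2.2.1] false OR false = false
[2.1.2.2.2] NOT false = true
[2.1.2.2] false OR true = true
[2.1.2] false AND true = false
[2.1] true AND false = false
[2] NOT false = true
[3] false → false (antecedent false ⇒ implication holds) = true
[root] false AND true AND true = false
Overall: false → rejected

Rejected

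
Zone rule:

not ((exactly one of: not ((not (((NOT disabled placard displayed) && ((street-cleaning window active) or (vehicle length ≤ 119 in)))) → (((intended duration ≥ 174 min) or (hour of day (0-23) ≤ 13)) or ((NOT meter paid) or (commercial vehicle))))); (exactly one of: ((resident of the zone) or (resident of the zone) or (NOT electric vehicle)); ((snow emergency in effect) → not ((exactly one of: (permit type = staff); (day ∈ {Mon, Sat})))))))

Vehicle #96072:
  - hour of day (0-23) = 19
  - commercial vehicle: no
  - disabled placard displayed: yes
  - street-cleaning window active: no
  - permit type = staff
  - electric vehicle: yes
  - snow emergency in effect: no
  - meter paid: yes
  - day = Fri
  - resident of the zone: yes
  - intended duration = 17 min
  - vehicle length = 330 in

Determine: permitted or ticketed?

Ticketed

Atomic conditions:
  NOT disabled placard displayed: yes → false
  street-cleaning window active: no → false
  vehicle length ≤ 119 in: 330 ≤ 119 is false
  intended duration ≥ 174 min: 17 ≥ 174 is false
  hour of day (0-23) ≤ 13: 19 ≤ 13 is false
  NOT meter paid: yes → false
  commercial vehicle: no → false
  resident of the zone: yes → true
  NOT electric vehicle: yes → false
  snow emergency in effect: no → false
  permit type = staff: staff == staff is true
  day ∈ {Mon, Sat}: Fri is not in the set → false
Combine:
[1.1.1.1.1.2] false OR false = false
[1.1.1.1.1] false AND false = false
[1.1.1.1] NOT false = true
[1.1.1.2.1] false OR false = false
[1.1.1.2.2] false OR false = false
[1.1.1.2] false OR false = false
[1.1.1] true → false = false
[1.1] NOT false = true
[1.2.1] true OR true OR false = true
[1.2.2.2.1] exactly-one(true, false) = true
[1.2.2.2] NOT true = false
[1.2.2] false → false (antecedent false ⇒ implication holds) = true
[1.2] exactly-one(true, true) = false
[1] exactly-one(true, false) = true
[root] NOT true = false
Overall: false → ticketed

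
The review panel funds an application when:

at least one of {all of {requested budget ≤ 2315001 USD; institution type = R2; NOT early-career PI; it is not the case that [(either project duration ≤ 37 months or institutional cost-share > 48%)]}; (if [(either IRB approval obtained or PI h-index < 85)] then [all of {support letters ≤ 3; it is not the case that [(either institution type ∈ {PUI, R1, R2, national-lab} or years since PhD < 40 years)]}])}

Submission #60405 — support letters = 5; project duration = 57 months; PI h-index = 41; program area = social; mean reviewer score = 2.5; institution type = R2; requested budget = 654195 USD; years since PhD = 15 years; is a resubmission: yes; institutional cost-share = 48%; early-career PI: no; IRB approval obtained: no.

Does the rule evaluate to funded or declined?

Atomic conditions:
  requested budget ≤ 2315001 USD: 654195 ≤ 2315001 is true
  institution type = R2: R2 == R2 is true
  NOT early-career PI: no → true
  project duration ≤ 37 months: 57 ≤ 37 is false
  institutional cost-share > 48%: 48 > 48 is false
  IRB approval obtained: no → false
  PI h-index < 85: 41 < 85 is true
  support letters ≤ 3: 5 ≤ 3 is false
  institution type ∈ {PUI, R1, R2, national-lab}: R2 is in the set → true
  years since PhD < 40 years: 15 < 40 is true
Combine:
[1.4.1] false OR false = false
[1.4] NOT false = true
[1] true AND true AND true AND true = true
[2.1] false OR true = true
[2.2.2.1] true OR true = true
[2.2.2] NOT true = false
[2.2] false AND false = false
[2] true → false = false
[root] true OR false = true
Overall: true → funded

Funded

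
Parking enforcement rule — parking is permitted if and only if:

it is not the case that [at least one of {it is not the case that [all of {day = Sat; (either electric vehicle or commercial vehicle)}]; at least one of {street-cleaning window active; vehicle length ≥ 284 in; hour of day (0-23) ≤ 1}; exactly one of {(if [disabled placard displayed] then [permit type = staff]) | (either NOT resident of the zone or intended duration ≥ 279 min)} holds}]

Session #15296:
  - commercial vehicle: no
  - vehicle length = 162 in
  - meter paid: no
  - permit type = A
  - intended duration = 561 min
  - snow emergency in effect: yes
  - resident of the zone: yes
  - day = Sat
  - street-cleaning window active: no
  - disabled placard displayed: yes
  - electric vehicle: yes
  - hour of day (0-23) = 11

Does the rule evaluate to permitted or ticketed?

Ticketed

Atomic conditions:
  day = Sat: Sat == Sat is true
  electric vehicle: yes → true
  commercial vehicle: no → false
  street-cleaning window active: no → false
  vehicle length ≥ 284 in: 162 ≥ 284 is false
  hour of day (0-23) ≤ 1: 11 ≤ 1 is false
  disabled placard displayed: yes → true
  permit type = staff: A == staff is false
  NOT resident of the zone: yes → false
  intended duration ≥ 279 min: 561 ≥ 279 is true
Combine:
[1.1.1.2] true OR false = true
[1.1.1] true AND true = true
[1.1] NOT true = false
[1.2] false OR false OR false = false
[1.3.1] true → false = false
[1.3.2] false OR true = true
[1.3] exactly-one(false, true) = true
[1] false OR false OR true = true
[root] NOT true = false
Overall: false → ticketed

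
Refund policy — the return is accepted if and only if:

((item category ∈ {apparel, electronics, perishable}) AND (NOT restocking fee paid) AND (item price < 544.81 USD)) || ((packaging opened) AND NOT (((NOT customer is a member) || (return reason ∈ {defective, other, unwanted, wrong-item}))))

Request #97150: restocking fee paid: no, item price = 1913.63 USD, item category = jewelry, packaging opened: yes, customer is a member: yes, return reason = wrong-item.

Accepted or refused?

Refused

Atomic conditions:
  item category ∈ {apparel, electronics, perishable}: jewelry is not in the set → false
  NOT restocking fee paid: no → true
  item price < 544.81 USD: 1913.63 < 544.81 is false
  packaging opened: yes → true
  NOT customer is a member: yes → false
  return reason ∈ {defective, other, unwanted, wrong-item}: wrong-item is in the set → true
Combine:
[1] false AND true AND false = false
[2.2.1] false OR true = true
[2.2] NOT true = false
[2] true AND false = false
[root] false OR false = false
Overall: false → refused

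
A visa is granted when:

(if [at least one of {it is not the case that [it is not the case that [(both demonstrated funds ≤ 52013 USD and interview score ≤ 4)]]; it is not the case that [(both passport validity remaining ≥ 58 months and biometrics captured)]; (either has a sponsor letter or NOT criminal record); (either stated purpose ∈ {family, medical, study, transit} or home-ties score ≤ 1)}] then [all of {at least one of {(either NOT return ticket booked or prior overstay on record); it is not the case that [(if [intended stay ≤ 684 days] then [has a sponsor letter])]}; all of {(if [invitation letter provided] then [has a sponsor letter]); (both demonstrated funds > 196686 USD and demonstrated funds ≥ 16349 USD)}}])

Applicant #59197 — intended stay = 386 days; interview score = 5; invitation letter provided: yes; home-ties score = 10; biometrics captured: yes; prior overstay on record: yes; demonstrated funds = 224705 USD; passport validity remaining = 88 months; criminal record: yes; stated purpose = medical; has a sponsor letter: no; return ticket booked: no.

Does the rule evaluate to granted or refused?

Atomic conditions:
  demonstrated funds ≤ 52013 USD: 224705 ≤ 52013 is false
  interview score ≤ 4: 5 ≤ 4 is false
  passport validity remaining ≥ 58 months: 88 ≥ 58 is true
  biometrics captured: yes → true
  has a sponsor letter: no → false
  NOT criminal record: yes → false
  stated purpose ∈ {family, medical, study, transit}: medical is in the set → true
  home-ties score ≤ 1: 10 ≤ 1 is false
  NOT return ticket booked: no → true
  prior overstay on record: yes → true
  intended stay ≤ 684 days: 386 ≤ 684 is true
  invitation letter provided: yes → true
  demonstrated funds > 196686 USD: 224705 > 196686 is true
  demonstrated funds ≥ 16349 USD: 224705 ≥ 16349 is true
Combine:
[1.1.1.1] false AND false = false
[1.1.1] NOT false = true
[1.1] NOT true = false
[1.2.1] true AND true = true
[1.2] NOT true = false
[1.3] false OR false = false
[1.4] true OR false = true
[1] false OR false OR false OR true = true
[2.1.1] true OR true = true
[2.1.2.1] true → false = false
[2.1.2] NOT false = true
[2.1] true OR true = true
[2.2.1] true → false = false
[2.2.2] true AND true = true
[2.2] false AND true = false
[2] true AND false = false
[root] true → false = false
Overall: false → refused

Refused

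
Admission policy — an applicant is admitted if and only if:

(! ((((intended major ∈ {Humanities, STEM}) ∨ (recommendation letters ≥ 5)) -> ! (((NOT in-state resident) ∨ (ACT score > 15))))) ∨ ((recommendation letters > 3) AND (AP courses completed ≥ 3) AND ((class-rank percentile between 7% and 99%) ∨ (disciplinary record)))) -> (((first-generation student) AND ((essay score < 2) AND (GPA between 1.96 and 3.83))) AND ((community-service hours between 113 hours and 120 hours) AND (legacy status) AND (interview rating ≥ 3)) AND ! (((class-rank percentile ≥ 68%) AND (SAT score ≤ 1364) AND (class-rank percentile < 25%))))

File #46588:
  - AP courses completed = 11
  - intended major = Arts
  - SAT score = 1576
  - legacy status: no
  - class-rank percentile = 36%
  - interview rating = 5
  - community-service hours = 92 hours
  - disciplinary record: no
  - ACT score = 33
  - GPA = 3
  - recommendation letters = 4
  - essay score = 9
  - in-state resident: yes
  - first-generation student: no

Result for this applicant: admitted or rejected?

Rejected

Atomic conditions:
  intended major ∈ {Humanities, STEM}: Arts is not in the set → false
  recommendation letters ≥ 5: 4 ≥ 5 is false
  NOT in-state resident: yes → false
  ACT score > 15: 33 > 15 is true
  recommendation letters > 3: 4 > 3 is true
  AP courses completed ≥ 3: 11 ≥ 3 is true
  class-rank percentile between 7% and 99%: 36 in [7, 99] is true
  disciplinary record: no → false
  first-generation student: no → false
  essay score < 2: 9 < 2 is false
  GPA between 1.96 and 3.83: 3 in [1.96, 3.83] is true
  community-service hours between 113 hours and 120 hours: 92 in [113, 120] is false
  legacy status: no → false
  interview rating ≥ 3: 5 ≥ 3 is true
  class-rank percentile ≥ 68%: 36 ≥ 68 is false
  SAT score ≤ 1364: 1576 ≤ 1364 is false
  class-rank percentile < 25%: 36 < 25 is false
Combine:
[1.1.1.1] false OR false = false
[1.1.1.2.1] false OR true = true
[1.1.1.2] NOT true = false
[1.1.1] false → false (antecedent false ⇒ implication holds) = true
[1.1] NOT true = false
[1.2.3] true OR false = true
[1.2] true AND true AND true = true
[1] false OR true = true
[2.1.2] false AND true = false
[2.1] false AND false = false
[2.2] false AND false AND true = false
[2.3.1] false AND false AND false = false
[2.3] NOT false = true
[2] false AND false AND true = false
[root] true → false = false
Overall: false → rejected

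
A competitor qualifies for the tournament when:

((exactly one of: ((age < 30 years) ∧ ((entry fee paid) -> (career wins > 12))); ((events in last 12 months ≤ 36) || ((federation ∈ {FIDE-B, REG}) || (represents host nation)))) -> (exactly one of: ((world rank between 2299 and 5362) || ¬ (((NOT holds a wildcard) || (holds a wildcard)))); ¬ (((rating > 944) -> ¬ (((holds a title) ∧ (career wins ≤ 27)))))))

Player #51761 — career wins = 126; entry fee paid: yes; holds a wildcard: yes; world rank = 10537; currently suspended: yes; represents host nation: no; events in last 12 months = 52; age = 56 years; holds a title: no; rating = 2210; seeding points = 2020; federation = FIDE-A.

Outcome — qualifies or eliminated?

Atomic conditions:
  age < 30 years: 56 < 30 is false
  entry fee paid: yes → true
  career wins > 12: 126 > 12 is true
  events in last 12 months ≤ 36: 52 ≤ 36 is false
  federation ∈ {FIDE-B, REG}: FIDE-A is not in the set → false
  represents host nation: no → false
  world rank between 2299 and 5362: 10537 in [2299, 5362] is false
  NOT holds a wildcard: yes → false
  holds a wildcard: yes → true
  rating > 944: 2210 > 944 is true
  holds a title: no → false
  career wins ≤ 27: 126 ≤ 27 is false
Combine:
[1.1.2] true → true = true
[1.1] false AND true = false
[1.2.2] false OR false = false
[1.2] false OR false = false
[1] exactly-one(false, false) = false
[2.1.2.1] false OR true = true
[2.1.2] NOT true = false
[2.1] false OR false = false
[2.2.1.2.1] false AND false = false
[2.2.1.2] NOT false = true
[2.2.1] true → true = true
[2.2] NOT true = false
[2] exactly-one(false, false) = false
[root] false → false (antecedent false ⇒ implication holds) = true
Overall: true → qualifies

Qualifies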